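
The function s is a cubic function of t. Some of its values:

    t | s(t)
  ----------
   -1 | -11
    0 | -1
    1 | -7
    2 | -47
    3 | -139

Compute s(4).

Write s(t) = at³ + bt² + ct + d; the 5 given values yield a linear system in the 4 coefficients.
Solving, s(t) = -3t³ - 8t² + 5t - 1.
Then s(4) = -301.

-301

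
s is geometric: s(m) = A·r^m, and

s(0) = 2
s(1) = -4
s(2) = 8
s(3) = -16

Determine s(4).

32

Consecutive ratio: -4/2 = -2, and 8/(-4) = -2, so r = -2.
Then A·(-2)^0 = 2 gives A = 2, and s(m) = 2·(-2)^m.
s(4) = 2·(-2)^4 = 32.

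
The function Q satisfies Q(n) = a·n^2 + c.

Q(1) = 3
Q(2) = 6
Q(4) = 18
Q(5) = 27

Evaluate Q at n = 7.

From Q(1) = 3 and Q(2) = 6: 1a + c = 3 and 4a + c = 6.
Subtracting: 3a = 3, so a = 1; then c = 3 − 1·1 = 2.
So Q(n) = 1n² + 2, and Q(7) = 51.

51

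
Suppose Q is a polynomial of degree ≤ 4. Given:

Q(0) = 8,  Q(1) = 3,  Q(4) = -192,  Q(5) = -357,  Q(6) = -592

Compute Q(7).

Write Q(x) = ax^4 + bx³ + cx² + dx + e; the 5 given values yield a linear system in the 5 coefficients.
Solving, the leading coefficient vanishes, and Q(x) = -2x³ - 5x² + 2x + 8.
Then Q(7) = -909.

-909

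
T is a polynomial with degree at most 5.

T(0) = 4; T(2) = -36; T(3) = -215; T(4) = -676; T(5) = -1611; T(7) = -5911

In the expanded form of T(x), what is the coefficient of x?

Write T(x) = ax^5 + bx^4 + cx³ + dx² + ex + p; the 6 given values yield a linear system in the 6 coefficients.
Solving, the leading coefficient vanishes, and T(x) = -2x^4 - 4x³ + 5x² + 2x + 4.
The coefficient of x is 2.

2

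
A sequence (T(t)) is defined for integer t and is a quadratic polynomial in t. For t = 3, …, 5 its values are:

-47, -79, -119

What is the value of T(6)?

Write T(t) = at² + bt + c; the 3 given values yield a linear system in the 3 coefficients.
Solving, T(t) = -4t² - 4t + 1.
Then T(6) = -167.

-167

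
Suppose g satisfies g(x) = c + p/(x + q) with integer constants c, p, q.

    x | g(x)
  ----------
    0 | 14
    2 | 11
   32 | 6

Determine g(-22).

(g(x) − c)(x + q) = p for each data point; the three points give a linear system in c and q, then p follows.
Solving: c = 5, q = 4, p = 36, so g(x) = 5 + 36/(x + 4).
Then g(-22) = 5 + 36/(-18) = 3.

3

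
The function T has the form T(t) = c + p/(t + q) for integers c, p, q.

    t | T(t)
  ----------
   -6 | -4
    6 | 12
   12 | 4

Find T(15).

3

(T(t) − c)(t + q) = p for each data point; the three points give a linear system in c and q, then p follows.
Solving: c = 0, q = -3, p = 36, so T(t) = 36/(t − 3).
Then T(15) = 0 + 36/12 = 3.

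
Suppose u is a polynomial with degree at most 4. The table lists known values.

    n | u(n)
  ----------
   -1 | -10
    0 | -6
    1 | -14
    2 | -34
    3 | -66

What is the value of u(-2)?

First differences: 4, -8, -20, -32. Second differences: -12, -12, -12.
Level-2 differences are constant, so u has degree 2.
Fitting a degree-2 polynomial gives u(n) = -6n² - 2n - 6.
Then u(-2) = -26.

-26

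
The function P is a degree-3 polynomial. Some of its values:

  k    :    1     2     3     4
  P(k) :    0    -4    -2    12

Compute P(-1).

2

Write P(k) = ak³ + bk² + ck + d; the 4 given values yield a linear system in the 4 coefficients.
Solving, P(k) = k³ - 3k² - 2k + 4.
Then P(-1) = 2.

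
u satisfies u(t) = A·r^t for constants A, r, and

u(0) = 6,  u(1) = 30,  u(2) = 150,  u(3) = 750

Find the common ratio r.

5

Consecutive ratio: 30/6 = 5, and 150/30 = 5, so r = 5.
Then A·5^0 = 6 gives A = 6, and u(t) = 6·5^t.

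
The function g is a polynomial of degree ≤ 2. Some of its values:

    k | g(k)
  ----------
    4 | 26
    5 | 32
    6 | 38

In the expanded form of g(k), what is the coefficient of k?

Write g(k) = ak² + bk + c; the 3 given values yield a linear system in the 3 coefficients.
Solving, the leading coefficient vanishes, and g(k) = 6k + 2.
The coefficient of k is 6.

6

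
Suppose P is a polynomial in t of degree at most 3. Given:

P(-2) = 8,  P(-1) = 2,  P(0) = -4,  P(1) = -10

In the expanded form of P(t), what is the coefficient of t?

First differences: -6, -6, -6.
Level-1 differences are constant, so P has degree 1.
Fitting a degree-1 polynomial gives P(t) = -6t - 4.
The coefficient of t is -6.

-6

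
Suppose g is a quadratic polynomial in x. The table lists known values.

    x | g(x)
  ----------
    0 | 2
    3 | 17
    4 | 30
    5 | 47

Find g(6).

68

Write g(x) = ax² + bx + c; the 4 given values yield a linear system in the 3 coefficients.
Solving, g(x) = 2x² - x + 2.
Then g(6) = 68.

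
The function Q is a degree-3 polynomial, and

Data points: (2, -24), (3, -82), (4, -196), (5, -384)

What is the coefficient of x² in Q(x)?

Write Q(x) = ax³ + bx² + cx + d; the 4 given values yield a linear system in the 4 coefficients.
Solving, Q(x) = -3x³ - x² + 4x - 4.
The coefficient of x² is -1.

-1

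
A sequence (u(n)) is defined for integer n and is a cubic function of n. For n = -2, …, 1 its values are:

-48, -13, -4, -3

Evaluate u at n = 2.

Write u(n) = an³ + bn² + cn + d; the 4 given values yield a linear system in the 4 coefficients.
Solving, u(n) = 3n³ - 4n² + 2n - 4.
Then u(2) = 8.

8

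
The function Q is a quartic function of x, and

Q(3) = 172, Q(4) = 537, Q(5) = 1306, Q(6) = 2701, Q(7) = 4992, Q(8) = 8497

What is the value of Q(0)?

First differences: 365, 769, 1395, 2291, 3505. Second differences: 404, 626, 896, 1214. Third differences: 222, 270, 318. Fourth differences: 48, 48.
Level-4 differences are constant, so Q has degree 4.
Fitting a degree-4 polynomial gives Q(x) = 2x^4 + x³ - 4x² + 6x + 1.
Then Q(0) = 1.

1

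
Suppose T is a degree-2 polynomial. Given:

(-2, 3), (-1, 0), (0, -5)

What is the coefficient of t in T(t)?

Write T(t) = at² + bt + c; the 3 given values yield a linear system in the 3 coefficients.
Solving, T(t) = -t² - 6t - 5.
The coefficient of t is -6.

-6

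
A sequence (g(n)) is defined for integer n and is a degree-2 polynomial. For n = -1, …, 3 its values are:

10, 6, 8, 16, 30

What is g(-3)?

Write g(n) = an² + bn + c; the 5 given values yield a linear system in the 3 coefficients.
Solving, g(n) = 3n² - n + 6.
Then g(-3) = 36.

36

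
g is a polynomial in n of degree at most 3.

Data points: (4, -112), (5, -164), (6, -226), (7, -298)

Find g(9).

-472

First differences: -52, -62, -72. Second differences: -10, -10.
Level-2 differences are constant, so g has degree 2.
Fitting a degree-2 polynomial gives g(n) = -5n² - 7n - 4.
Then g(9) = -472.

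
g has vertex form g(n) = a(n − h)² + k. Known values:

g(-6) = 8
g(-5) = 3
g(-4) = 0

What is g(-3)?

-1

First differences -5, -3; second difference 2 = 2a, so a = 1.
Expanding, the n-coefficient is −2ah = -2h; matching it to the data gives h = -3, and then k = -1.
So g(n) = 1(n + 3)² − 1.
g(-3) = 1·0² − 1 = -1.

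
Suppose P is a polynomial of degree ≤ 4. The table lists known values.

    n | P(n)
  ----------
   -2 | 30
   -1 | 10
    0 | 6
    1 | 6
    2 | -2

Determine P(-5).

306

First differences: -20, -4, 0, -8. Second differences: 16, 4, -8. Third differences: -12, -12.
Level-3 differences are constant, so P has degree 3.
Fitting a degree-3 polynomial gives P(n) = -2n³ + 2n² + 6.
Then P(-5) = 306.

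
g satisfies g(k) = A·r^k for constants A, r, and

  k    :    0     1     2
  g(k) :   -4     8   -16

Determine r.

-2

Consecutive ratio: 8/(-4) = -2, and -16/8 = -2, so r = -2.
Then A·(-2)^0 = -4 gives A = -4, and g(k) = -4·(-2)^k.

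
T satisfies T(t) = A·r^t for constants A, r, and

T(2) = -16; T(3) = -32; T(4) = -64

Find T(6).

Consecutive ratio: -32/(-16) = 2, and -64/(-32) = 2, so r = 2.
Then A·2^2 = -16 gives A = -4, and T(t) = -4·2^t.
T(6) = -4·2^6 = -256.

-256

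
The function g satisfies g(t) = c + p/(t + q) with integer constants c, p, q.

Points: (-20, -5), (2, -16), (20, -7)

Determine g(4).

-11

(g(t) − c)(t + q) = p for each data point; the three points give a linear system in c and q, then p follows.
Solving: c = -6, q = 0, p = -20, so g(t) = -6 − 20/(t + 0).
Then g(4) = -6 − 20/4 = -11.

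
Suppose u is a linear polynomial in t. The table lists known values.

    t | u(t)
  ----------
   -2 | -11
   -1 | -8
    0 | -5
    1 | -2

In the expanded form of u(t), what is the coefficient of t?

First differences: 3, 3, 3.
Level-1 differences are constant, so u has degree 1.
Fitting a degree-1 polynomial gives u(t) = 3t - 5.
The coefficient of t is 3.

3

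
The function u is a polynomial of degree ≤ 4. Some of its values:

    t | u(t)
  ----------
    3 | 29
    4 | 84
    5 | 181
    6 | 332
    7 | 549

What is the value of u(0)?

-4

First differences: 55, 97, 151, 217. Second differences: 42, 54, 66. Third differences: 12, 12.
Level-3 differences are constant, so u has degree 3.
Fitting a degree-3 polynomial gives u(t) = 2t³ - 3t² + 2t - 4.
Then u(0) = -4.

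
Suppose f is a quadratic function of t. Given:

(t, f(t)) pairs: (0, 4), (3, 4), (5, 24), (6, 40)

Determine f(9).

112

Write f(t) = at² + bt + c; the 4 given values yield a linear system in the 3 coefficients.
Solving, f(t) = 2t² - 6t + 4.
Then f(9) = 112.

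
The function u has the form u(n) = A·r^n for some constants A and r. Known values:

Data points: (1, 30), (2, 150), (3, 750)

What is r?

Consecutive ratio: 150/30 = 5, and 750/150 = 5, so r = 5.
Then A·5^1 = 30 gives A = 6, and u(n) = 6·5^n.

5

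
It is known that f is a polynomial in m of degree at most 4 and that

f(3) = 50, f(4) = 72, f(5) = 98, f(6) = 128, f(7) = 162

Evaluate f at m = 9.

First differences: 22, 26, 30, 34. Second differences: 4, 4, 4.
Level-2 differences are constant, so f has degree 2.
Fitting a degree-2 polynomial gives f(m) = 2m² + 8m + 8.
Then f(9) = 242.

242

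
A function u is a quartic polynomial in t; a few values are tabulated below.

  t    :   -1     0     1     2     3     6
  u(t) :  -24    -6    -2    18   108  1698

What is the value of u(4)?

346

Write u(t) = at^4 + bt³ + ct² + dt + e; the 6 given values yield a linear system in the 5 coefficients.
Solving, u(t) = t^4 + 3t³ - 8t² + 8t - 6.
Then u(4) = 346.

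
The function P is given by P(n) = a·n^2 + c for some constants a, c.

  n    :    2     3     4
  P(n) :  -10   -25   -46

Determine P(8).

From P(2) = -10 and P(3) = -25: 4a + c = -10 and 9a + c = -25.
Subtracting: 5a = -15, so a = -3; then c = -10 − (-3)·4 = 2.
So P(n) = -3n² + 2, and P(8) = -190.

-190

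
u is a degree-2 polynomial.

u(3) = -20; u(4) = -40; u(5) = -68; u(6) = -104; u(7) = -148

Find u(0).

-8

First differences: -20, -28, -36, -44. Second differences: -8, -8, -8.
Level-2 differences are constant, so u has degree 2.
Fitting a degree-2 polynomial gives u(t) = -4t² + 8t - 8.
Then u(0) = -8.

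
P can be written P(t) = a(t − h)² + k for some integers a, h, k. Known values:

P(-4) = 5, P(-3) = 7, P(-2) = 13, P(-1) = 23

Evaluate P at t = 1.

55

First differences 2, 6, 10; second difference 4 = 2a, so a = 2.
Expanding, the t-coefficient is −2ah = -4h; matching it to the data gives h = -4, and then k = 5.
So P(t) = 2(t + 4)² + 5.
P(1) = 2·5² + 5 = 55.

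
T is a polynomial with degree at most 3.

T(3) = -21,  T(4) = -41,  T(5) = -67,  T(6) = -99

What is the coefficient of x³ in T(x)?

Write T(x) = ax³ + bx² + cx + d; the 4 given values yield a linear system in the 4 coefficients.
Solving, the leading coefficient vanishes, and T(x) = -3x² + x + 3.
The coefficient of x³ is 0.

0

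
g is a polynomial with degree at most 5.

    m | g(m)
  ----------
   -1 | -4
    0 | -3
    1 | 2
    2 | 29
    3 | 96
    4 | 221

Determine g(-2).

-19

Write g(m) = am^5 + bm^4 + cm³ + dm² + em + p; the 6 given values yield a linear system in the 6 coefficients.
Solving, the top 2 coefficients vanish, and g(m) = 3m³ + 2m² - 3.
Then g(-2) = -19.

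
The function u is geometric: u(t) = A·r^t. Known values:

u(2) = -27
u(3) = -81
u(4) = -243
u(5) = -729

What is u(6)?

-2187

Consecutive ratio: -81/(-27) = 3, and -243/(-81) = 3, so r = 3.
Then A·3^2 = -27 gives A = -3, and u(t) = -3·3^t.
u(6) = -3·3^6 = -2187.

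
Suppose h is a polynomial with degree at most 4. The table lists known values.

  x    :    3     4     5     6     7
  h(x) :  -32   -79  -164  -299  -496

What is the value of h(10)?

-1579

First differences: -47, -85, -135, -197. Second differences: -38, -50, -62. Third differences: -12, -12.
Level-3 differences are constant, so h has degree 3.
Fitting a degree-3 polynomial gives h(x) = -2x³ + 5x² - 8x + 1.
Then h(10) = -1579.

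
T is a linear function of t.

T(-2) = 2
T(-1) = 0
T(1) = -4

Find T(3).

Write T(t) = at + b; the 3 given values yield a linear system in the 2 coefficients.
Solving, T(t) = -2t - 2.
Then T(3) = -8.

-8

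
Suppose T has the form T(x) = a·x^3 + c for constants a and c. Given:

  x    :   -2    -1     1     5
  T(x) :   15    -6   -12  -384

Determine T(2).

From T(-2) = 15 and T(-1) = -6: -8a + c = 15 and -1a + c = -6.
Subtracting: 7a = -21, so a = -3; then c = 15 − (-3)·(-8) = -9.
So T(x) = -3x³ − 9, and T(2) = -33.

-33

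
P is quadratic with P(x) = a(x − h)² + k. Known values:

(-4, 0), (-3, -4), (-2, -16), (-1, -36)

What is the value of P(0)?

-64

First differences -4, -12, -20; second difference -8 = 2a, so a = -4.
Expanding, the x-coefficient is −2ah = 8h; matching it to the data gives h = -4, and then k = 0.
So P(x) = -4(x + 4)² + 0.
P(0) = -4·4² + 0 = -64.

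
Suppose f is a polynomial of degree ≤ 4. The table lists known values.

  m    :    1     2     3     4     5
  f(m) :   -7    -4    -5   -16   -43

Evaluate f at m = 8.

-280

First differences: 3, -1, -11, -27. Second differences: -4, -10, -16. Third differences: -6, -6.
Level-3 differences are constant, so f has degree 3.
Fitting a degree-3 polynomial gives f(m) = -m³ + 4m² - 2m - 8.
Then f(8) = -280.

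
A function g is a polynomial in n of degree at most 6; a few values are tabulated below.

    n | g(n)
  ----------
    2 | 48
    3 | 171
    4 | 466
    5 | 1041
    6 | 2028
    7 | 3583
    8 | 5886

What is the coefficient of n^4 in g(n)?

First differences: 123, 295, 575, 987, 1555, 2303. Second differences: 172, 280, 412, 568, 748. Third differences: 108, 132, 156, 180. Fourth differences: 24, 24, 24.
Level-4 differences are constant, so g has degree 4.
Fitting a degree-4 polynomial gives g(n) = n^4 + 4n³ - 5n² + 7n + 6.
The coefficient of n^4 is 1.

1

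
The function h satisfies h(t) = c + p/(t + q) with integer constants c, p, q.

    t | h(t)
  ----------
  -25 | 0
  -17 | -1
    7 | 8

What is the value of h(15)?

(h(t) − c)(t + q) = p for each data point; the three points give a linear system in c and q, then p follows.
Solving: c = 2, q = 1, p = 48, so h(t) = 2 + 48/(t + 1).
Then h(15) = 2 + 48/16 = 5.

5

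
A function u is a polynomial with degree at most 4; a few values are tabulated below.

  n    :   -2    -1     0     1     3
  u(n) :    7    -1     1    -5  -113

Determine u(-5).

271

Write u(n) = an^4 + bn³ + cn² + dn + e; the 5 given values yield a linear system in the 5 coefficients.
Solving, the leading coefficient vanishes, and u(n) = -3n³ - 4n² + n + 1.
Then u(-5) = 271.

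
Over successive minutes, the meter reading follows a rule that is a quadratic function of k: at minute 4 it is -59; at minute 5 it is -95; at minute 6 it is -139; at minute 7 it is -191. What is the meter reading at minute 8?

Write the value at k as T(k).
First differences: -36, -44, -52. Second differences: -8, -8.
Level-2 differences are constant, so T has degree 2.
Fitting a degree-2 polynomial gives T(k) = -4k² + 5.
Then T(8) = -251.

-251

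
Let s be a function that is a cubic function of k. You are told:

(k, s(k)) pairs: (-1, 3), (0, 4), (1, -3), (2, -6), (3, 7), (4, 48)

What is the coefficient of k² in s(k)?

-4

First differences: 1, -7, -3, 13, 41. Second differences: -8, 4, 16, 28. Third differences: 12, 12, 12.
Level-3 differences are constant, so s has degree 3.
Fitting a degree-3 polynomial gives s(k) = 2k³ - 4k² - 5k + 4.
The coefficient of k² is -4.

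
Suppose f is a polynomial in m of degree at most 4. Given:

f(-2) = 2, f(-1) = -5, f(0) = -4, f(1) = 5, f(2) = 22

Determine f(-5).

71

First differences: -7, 1, 9, 17. Second differences: 8, 8, 8.
Level-2 differences are constant, so f has degree 2.
Fitting a degree-2 polynomial gives f(m) = 4m² + 5m - 4.
Then f(-5) = 71.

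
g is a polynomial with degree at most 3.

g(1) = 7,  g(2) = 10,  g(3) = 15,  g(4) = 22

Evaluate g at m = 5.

Write g(m) = am³ + bm² + cm + d; the 4 given values yield a linear system in the 4 coefficients.
Solving, the leading coefficient vanishes, and g(m) = m² + 6.
Then g(5) = 31.

31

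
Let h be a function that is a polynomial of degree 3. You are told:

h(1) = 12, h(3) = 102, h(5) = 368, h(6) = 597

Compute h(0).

Write h(x) = ax³ + bx² + cx + d; the 4 given values yield a linear system in the 4 coefficients.
Solving, h(x) = 2x³ + 4x² + 3x + 3.
Then h(0) = 3.

3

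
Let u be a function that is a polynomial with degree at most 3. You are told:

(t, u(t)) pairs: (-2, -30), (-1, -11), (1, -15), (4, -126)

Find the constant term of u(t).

Write u(t) = at³ + bt² + ct + d; the 4 given values yield a linear system in the 4 coefficients.
Solving, the leading coefficient vanishes, and u(t) = -7t² - 2t - 6.
The constant term is u(0) = -6.

-6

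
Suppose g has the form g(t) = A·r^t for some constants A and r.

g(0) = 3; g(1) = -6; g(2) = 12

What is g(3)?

-24

Consecutive ratio: -6/3 = -2, and 12/(-6) = -2, so r = -2.
Then A·(-2)^0 = 3 gives A = 3, and g(t) = 3·(-2)^t.
g(3) = 3·(-2)^3 = -24.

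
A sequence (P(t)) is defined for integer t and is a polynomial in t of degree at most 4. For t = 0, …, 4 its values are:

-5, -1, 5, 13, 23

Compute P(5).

35

First differences: 4, 6, 8, 10. Second differences: 2, 2, 2.
Level-2 differences are constant, so P has degree 2.
Extending the table by one column gives the next first difference 12, so P(5) = 23 + 12 = 35.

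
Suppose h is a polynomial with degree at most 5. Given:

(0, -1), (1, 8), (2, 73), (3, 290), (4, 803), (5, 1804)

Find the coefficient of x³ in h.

4

First differences: 9, 65, 217, 513, 1001. Second differences: 56, 152, 296, 488. Third differences: 96, 144, 192. Fourth differences: 48, 48.
Level-4 differences are constant, so h has degree 4.
Fitting a degree-4 polynomial gives h(x) = 2x^4 + 4x³ + 2x² + x - 1.
The coefficient of x³ is 4.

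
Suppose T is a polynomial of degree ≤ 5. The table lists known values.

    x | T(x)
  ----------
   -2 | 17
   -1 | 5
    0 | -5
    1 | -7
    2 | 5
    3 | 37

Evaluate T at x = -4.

23

Write T(x) = ax^5 + bx^4 + cx³ + dx² + ex + p; the 6 given values yield a linear system in the 6 coefficients.
Solving, the top 2 coefficients vanish, and T(x) = x³ + 4x² - 7x - 5.
Then T(-4) = 23.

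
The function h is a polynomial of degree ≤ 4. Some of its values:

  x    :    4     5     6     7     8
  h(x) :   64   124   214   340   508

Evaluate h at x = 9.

724

First differences: 60, 90, 126, 168. Second differences: 30, 36, 42. Third differences: 6, 6.
Level-3 differences are constant, so h has degree 3.
Extending the table by one column gives the next first difference 216, so h(9) = 508 + 216 = 724.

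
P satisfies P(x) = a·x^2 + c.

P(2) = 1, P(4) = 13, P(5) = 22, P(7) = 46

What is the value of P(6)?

33

From P(2) = 1 and P(4) = 13: 4a + c = 1 and 16a + c = 13.
Subtracting: 12a = 12, so a = 1; then c = 1 − 1·4 = -3.
So P(x) = 1x² − 3, and P(6) = 33.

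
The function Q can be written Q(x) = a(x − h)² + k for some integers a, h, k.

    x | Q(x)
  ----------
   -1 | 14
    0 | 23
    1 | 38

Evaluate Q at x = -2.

First differences 9, 15; second difference 6 = 2a, so a = 3.
Expanding, the x-coefficient is −2ah = -6h; matching it to the data gives h = -2, and then k = 11.
So Q(x) = 3(x + 2)² + 11.
Q(-2) = 3·0² + 11 = 11.

11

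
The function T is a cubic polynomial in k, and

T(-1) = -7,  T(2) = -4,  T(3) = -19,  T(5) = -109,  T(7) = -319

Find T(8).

-484

Write T(k) = ak³ + bk² + ck + d; the 5 given values yield a linear system in the 4 coefficients.
Solving, T(k) = -k³ + 4k - 4.
Then T(8) = -484.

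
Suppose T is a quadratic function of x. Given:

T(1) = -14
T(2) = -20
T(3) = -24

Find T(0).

Write T(x) = ax² + bx + c; the 3 given values yield a linear system in the 3 coefficients.
Solving, T(x) = x² - 9x - 6.
Then T(0) = -6.

-6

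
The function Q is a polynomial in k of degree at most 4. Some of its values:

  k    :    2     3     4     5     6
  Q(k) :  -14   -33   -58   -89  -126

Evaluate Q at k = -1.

First differences: -19, -25, -31, -37. Second differences: -6, -6, -6.
Level-2 differences are constant, so Q has degree 2.
Fitting a degree-2 polynomial gives Q(k) = -3k² - 4k + 6.
Then Q(-1) = 7.

7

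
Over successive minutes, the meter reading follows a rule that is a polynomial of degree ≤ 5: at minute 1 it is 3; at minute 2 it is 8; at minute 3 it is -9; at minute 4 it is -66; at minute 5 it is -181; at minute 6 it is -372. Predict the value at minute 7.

Write the value at k as u(k).
Write u(k) = ak^5 + bk^4 + ck³ + dk² + ek + p; the 6 given values yield a linear system in the 6 coefficients.
Solving, the top 2 coefficients vanish, and u(k) = -3k³ + 7k² + 5k - 6.
Then u(7) = -657.

-657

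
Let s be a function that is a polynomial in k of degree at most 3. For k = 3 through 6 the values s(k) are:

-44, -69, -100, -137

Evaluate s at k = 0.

-5

First differences: -25, -31, -37. Second differences: -6, -6.
Level-2 differences are constant, so s has degree 2.
Fitting a degree-2 polynomial gives s(k) = -3k² - 4k - 5.
Then s(0) = -5.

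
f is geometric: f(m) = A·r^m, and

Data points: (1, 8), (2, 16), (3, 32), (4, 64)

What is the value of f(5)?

Consecutive ratio: 16/8 = 2, and 32/16 = 2, so r = 2.
Then A·2^1 = 8 gives A = 4, and f(m) = 4·2^m.
f(5) = 4·2^5 = 128.

128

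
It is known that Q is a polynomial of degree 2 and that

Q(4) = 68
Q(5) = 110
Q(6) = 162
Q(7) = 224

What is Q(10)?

Write Q(m) = am² + bm + c; the 4 given values yield a linear system in the 3 coefficients.
Solving, Q(m) = 5m² - 3m.
Then Q(10) = 470.

470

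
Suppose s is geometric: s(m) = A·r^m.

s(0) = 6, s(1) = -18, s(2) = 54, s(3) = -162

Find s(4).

486

Consecutive ratio: -18/6 = -3, and 54/(-18) = -3, so r = -3.
Then A·(-3)^0 = 6 gives A = 6, and s(m) = 6·(-3)^m.
s(4) = 6·(-3)^4 = 486.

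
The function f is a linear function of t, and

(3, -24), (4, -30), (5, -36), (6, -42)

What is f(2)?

-18

First differences: -6, -6, -6.
Level-1 differences are constant, so f has degree 1.
Fitting a degree-1 polynomial gives f(t) = -6t - 6.
Then f(2) = -18.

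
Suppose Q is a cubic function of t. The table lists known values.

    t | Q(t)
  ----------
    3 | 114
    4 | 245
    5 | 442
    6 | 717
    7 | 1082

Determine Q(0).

First differences: 131, 197, 275, 365. Second differences: 66, 78, 90. Third differences: 12, 12.
Level-3 differences are constant, so Q has degree 3.
Fitting a degree-3 polynomial gives Q(t) = 2t³ + 9t² - 6t - 3.
Then Q(0) = -3.

-3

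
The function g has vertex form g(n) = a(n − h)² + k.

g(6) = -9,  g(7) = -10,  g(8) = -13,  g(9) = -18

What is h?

6

First differences -1, -3, -5; second difference -2 = 2a, so a = -1.
Expanding, the n-coefficient is −2ah = 2h; matching it to the data gives h = 6, and then k = -9.
So g(n) = -1(n − 6)² − 9.
Hence h = 6.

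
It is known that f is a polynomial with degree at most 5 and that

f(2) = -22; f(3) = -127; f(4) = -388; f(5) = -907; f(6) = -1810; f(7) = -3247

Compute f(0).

First differences: -105, -261, -519, -903, -1437. Second differences: -156, -258, -384, -534. Third differences: -102, -126, -150. Fourth differences: -24, -24.
Level-4 differences are constant, so f has degree 4.
Fitting a degree-4 polynomial gives f(m) = -m^4 - 3m³ + 4m² - 3m + 8.
Then f(0) = 8.

8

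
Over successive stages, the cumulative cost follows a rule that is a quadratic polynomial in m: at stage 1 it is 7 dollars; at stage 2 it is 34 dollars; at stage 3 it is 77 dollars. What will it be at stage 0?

-4

Write the value at m as s(m).
Write s(m) = am² + bm + c; the 3 given values yield a linear system in the 3 coefficients.
Solving, s(m) = 8m² + 3m - 4.
Then s(0) = -4.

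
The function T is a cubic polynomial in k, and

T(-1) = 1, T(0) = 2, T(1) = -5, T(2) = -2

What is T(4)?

Write T(k) = ak³ + bk² + ck + d; the 4 given values yield a linear system in the 4 coefficients.
Solving, T(k) = 3k³ - 4k² - 6k + 2.
Then T(4) = 106.

106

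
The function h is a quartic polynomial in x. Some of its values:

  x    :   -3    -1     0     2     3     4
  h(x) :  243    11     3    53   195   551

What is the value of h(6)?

2601

Write h(x) = ax^4 + bx³ + cx² + dx + e; the 6 given values yield a linear system in the 5 coefficients.
Solving, h(x) = 2x^4 - x³ + 6x² + x + 3.
Then h(6) = 2601.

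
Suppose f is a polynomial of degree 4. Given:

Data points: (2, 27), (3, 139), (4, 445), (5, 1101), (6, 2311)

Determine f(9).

12025

Write f(x) = ax^4 + bx³ + cx² + dx + e; the 5 given values yield a linear system in the 5 coefficients.
Solving, f(x) = 2x^4 - 2x³ + 5x² - 5x + 1.
Then f(9) = 12025.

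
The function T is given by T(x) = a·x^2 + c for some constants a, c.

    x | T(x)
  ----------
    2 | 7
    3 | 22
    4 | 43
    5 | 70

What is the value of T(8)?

187

From T(2) = 7 and T(3) = 22: 4a + c = 7 and 9a + c = 22.
Subtracting: 5a = 15, so a = 3; then c = 7 − 3·4 = -5.
So T(x) = 3x² − 5, and T(8) = 187.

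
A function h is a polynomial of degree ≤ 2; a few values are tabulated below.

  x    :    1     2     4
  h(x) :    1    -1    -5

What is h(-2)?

Write h(x) = ax² + bx + c; the 3 given values yield a linear system in the 3 coefficients.
Solving, the leading coefficient vanishes, and h(x) = -2x + 3.
Then h(-2) = 7.

7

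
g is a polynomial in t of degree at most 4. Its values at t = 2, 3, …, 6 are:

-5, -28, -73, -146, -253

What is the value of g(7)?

First differences: -23, -45, -73, -107. Second differences: -22, -28, -34. Third differences: -6, -6.
Level-3 differences are constant, so g has degree 3.
Fitting a degree-3 polynomial gives g(t) = -t³ - 2t² + 6t - 1.
Then g(7) = -400.

-400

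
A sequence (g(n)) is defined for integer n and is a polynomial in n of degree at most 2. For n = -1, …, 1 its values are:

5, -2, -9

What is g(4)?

-30

First differences: -7, -7.
Level-1 differences are constant, so g has degree 1.
Fitting a degree-1 polynomial gives g(n) = -7n - 2.
Then g(4) = -30.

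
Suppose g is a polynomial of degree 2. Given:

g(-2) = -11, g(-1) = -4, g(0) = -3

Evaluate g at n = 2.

Write g(n) = an² + bn + c; the 3 given values yield a linear system in the 3 coefficients.
Solving, g(n) = -3n² - 2n - 3.
Then g(2) = -19.

-19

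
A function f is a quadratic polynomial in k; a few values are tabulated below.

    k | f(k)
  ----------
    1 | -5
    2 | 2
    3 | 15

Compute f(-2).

Write f(k) = ak² + bk + c; the 3 given values yield a linear system in the 3 coefficients.
Solving, f(k) = 3k² - 2k - 6.
Then f(-2) = 10.

10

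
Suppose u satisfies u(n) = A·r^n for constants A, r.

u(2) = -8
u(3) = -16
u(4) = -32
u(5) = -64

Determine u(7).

Consecutive ratio: -16/(-8) = 2, and -32/(-16) = 2, so r = 2.
Then A·2^2 = -8 gives A = -2, and u(n) = -2·2^n.
u(7) = -2·2^7 = -256.

-256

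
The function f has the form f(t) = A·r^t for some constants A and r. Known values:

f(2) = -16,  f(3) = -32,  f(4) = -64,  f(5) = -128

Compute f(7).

Consecutive ratio: -32/(-16) = 2, and -64/(-32) = 2, so r = 2.
Then A·2^2 = -16 gives A = -4, and f(t) = -4·2^t.
f(7) = -4·2^7 = -512.

-512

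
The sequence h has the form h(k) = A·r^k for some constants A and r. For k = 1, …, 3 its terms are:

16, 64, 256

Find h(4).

1024

Consecutive ratio: 64/16 = 4, and 256/64 = 4, so r = 4.
Then A·4^1 = 16 gives A = 4, and h(k) = 4·4^k.
h(4) = 4·4^4 = 1024.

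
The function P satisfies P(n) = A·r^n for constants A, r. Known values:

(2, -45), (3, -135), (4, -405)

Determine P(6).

-3645

Consecutive ratio: -135/(-45) = 3, and -405/(-135) = 3, so r = 3.
Then A·3^2 = -45 gives A = -5, and P(n) = -5·3^n.
P(6) = -5·3^6 = -3645.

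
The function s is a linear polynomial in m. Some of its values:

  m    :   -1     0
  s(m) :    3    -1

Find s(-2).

Write s(m) = am + b; the 2 given values yield a linear system in the 2 coefficients.
Solving, s(m) = -4m - 1.
Then s(-2) = 7.

7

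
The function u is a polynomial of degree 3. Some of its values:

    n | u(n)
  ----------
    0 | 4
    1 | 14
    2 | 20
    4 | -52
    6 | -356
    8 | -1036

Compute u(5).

Write u(n) = an³ + bn² + cn + d; the 6 given values yield a linear system in the 4 coefficients.
Solving, u(n) = -3n³ + 7n² + 6n + 4.
Then u(5) = -166.

-166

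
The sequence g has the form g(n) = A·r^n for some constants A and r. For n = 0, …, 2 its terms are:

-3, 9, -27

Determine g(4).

-243

Consecutive ratio: 9/(-3) = -3, and -27/9 = -3, so r = -3.
Then A·(-3)^0 = -3 gives A = -3, and g(n) = -3·(-3)^n.
g(4) = -3·(-3)^4 = -243.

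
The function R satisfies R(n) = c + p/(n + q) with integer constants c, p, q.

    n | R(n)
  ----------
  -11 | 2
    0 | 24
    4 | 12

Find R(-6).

(R(n) − c)(n + q) = p for each data point; the three points give a linear system in c and q, then p follows.
Solving: c = 6, q = 2, p = 36, so R(n) = 6 + 36/(n + 2).
Then R(-6) = 6 + 36/(-4) = -3.

-3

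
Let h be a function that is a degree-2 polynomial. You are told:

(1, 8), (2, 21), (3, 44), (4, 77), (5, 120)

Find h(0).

Write h(n) = an² + bn + c; the 5 given values yield a linear system in the 3 coefficients.
Solving, h(n) = 5n² - 2n + 5.
Then h(0) = 5.

5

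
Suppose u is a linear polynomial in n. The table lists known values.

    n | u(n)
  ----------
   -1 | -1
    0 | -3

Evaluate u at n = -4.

5

Write u(n) = an + b; the 2 given values yield a linear system in the 2 coefficients.
Solving, u(n) = -2n - 3.
Then u(-4) = 5.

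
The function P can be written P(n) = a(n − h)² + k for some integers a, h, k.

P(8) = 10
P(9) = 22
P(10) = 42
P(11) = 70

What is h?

First differences 12, 20, 28; second difference 8 = 2a, so a = 4.
Expanding, the n-coefficient is −2ah = -8h; matching it to the data gives h = 7, and then k = 6.
So P(n) = 4(n − 7)² + 6.
Hence h = 7.

7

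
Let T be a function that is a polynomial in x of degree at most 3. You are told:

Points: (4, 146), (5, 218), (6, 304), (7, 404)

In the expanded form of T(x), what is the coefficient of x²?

First differences: 72, 86, 100. Second differences: 14, 14.
Level-2 differences are constant, so T has degree 2.
Fitting a degree-2 polynomial gives T(x) = 7x² + 9x - 2.
The coefficient of x² is 7.

7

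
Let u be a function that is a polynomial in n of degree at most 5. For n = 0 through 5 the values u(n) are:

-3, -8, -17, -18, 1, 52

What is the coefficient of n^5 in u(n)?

0

First differences: -5, -9, -1, 19, 51. Second differences: -4, 8, 20, 32. Third differences: 12, 12, 12.
Level-3 differences are constant, so u has degree 3.
Fitting a degree-3 polynomial gives u(n) = 2n³ - 8n² + n - 3.
The coefficient of n^5 is 0.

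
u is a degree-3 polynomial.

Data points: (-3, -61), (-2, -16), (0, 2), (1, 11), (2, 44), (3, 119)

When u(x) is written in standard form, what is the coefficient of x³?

3

Write u(x) = ax³ + bx² + cx + d; the 6 given values yield a linear system in the 4 coefficients.
Solving, u(x) = 3x³ + 3x² + 3x + 2.
The coefficient of x³ is 3.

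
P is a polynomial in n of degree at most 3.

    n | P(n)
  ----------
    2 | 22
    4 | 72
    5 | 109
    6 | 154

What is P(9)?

337

Write P(n) = an³ + bn² + cn + d; the 4 given values yield a linear system in the 4 coefficients.
Solving, the leading coefficient vanishes, and P(n) = 4n² + n + 4.
Then P(9) = 337.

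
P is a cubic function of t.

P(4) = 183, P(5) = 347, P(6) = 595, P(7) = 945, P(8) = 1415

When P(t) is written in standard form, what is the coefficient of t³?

First differences: 164, 248, 350, 470. Second differences: 84, 102, 120. Third differences: 18, 18.
Level-3 differences are constant, so P has degree 3.
Fitting a degree-3 polynomial gives P(t) = 3t³ - 3t² + 8t + 7.
The coefficient of t³ is 3.

3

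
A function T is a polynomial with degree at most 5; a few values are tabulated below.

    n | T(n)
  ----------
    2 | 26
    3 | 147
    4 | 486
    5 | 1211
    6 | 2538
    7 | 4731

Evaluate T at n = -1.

First differences: 121, 339, 725, 1327, 2193. Second differences: 218, 386, 602, 866. Third differences: 168, 216, 264. Fourth differences: 48, 48.
Level-4 differences are constant, so T has degree 4.
Fitting a degree-4 polynomial gives T(n) = 2n^4 - n² - 4n + 6.
Then T(-1) = 11.

11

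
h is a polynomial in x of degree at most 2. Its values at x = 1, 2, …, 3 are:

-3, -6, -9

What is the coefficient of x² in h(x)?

0

Write h(x) = ax² + bx + c; the 3 given values yield a linear system in the 3 coefficients.
Solving, the leading coefficient vanishes, and h(x) = -3x.
The coefficient of x² is 0.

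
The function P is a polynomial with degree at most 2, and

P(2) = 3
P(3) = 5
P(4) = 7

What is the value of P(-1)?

-3

First differences: 2, 2.
Level-1 differences are constant, so P has degree 1.
Fitting a degree-1 polynomial gives P(x) = 2x - 1.
Then P(-1) = -3.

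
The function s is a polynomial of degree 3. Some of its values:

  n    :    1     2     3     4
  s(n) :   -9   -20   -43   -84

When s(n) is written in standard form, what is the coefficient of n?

-4

Write s(n) = an³ + bn² + cn + d; the 4 given values yield a linear system in the 4 coefficients.
Solving, s(n) = -n³ - 4n - 4.
The coefficient of n is -4.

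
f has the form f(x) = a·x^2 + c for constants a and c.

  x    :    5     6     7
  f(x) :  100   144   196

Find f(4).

64

From f(5) = 100 and f(6) = 144: 25a + c = 100 and 36a + c = 144.
Subtracting: 11a = 44, so a = 4; then c = 100 − 4·25 = 0.
So f(x) = 4x² + 0, and f(4) = 64.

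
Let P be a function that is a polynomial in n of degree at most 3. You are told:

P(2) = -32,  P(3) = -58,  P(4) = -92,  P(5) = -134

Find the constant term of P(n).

First differences: -26, -34, -42. Second differences: -8, -8.
Level-2 differences are constant, so P has degree 2.
Fitting a degree-2 polynomial gives P(n) = -4n² - 6n - 4.
The constant term is P(0) = -4.

-4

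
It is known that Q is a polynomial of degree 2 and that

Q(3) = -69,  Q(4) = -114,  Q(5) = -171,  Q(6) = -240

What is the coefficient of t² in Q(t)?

Write Q(t) = at² + bt + c; the 4 given values yield a linear system in the 3 coefficients.
Solving, Q(t) = -6t² - 3t - 6.
The coefficient of t² is -6.

-6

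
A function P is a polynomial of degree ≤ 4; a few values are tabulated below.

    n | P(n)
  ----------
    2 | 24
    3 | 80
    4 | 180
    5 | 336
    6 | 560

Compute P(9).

1760

First differences: 56, 100, 156, 224. Second differences: 44, 56, 68. Third differences: 12, 12.
Level-3 differences are constant, so P has degree 3.
Fitting a degree-3 polynomial gives P(n) = 2n³ + 4n² - 2n - 4.
Then P(9) = 1760.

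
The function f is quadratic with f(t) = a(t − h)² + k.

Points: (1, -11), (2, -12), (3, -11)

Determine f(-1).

-3

First differences -1, 1; second difference 2 = 2a, so a = 1.
Expanding, the t-coefficient is −2ah = -2h; matching it to the data gives h = 2, and then k = -12.
So f(t) = 1(t − 2)² − 12.
f(-1) = 1·(-3)² − 12 = -3.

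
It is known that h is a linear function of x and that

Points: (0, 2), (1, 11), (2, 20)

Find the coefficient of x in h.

9

First differences: 9, 9.
Level-1 differences are constant, so h has degree 1.
Fitting a degree-1 polynomial gives h(x) = 9x + 2.
The coefficient of x is 9.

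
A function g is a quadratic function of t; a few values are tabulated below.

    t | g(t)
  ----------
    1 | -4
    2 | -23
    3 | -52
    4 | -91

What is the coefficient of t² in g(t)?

Write g(t) = at² + bt + c; the 4 given values yield a linear system in the 3 coefficients.
Solving, g(t) = -5t² - 4t + 5.
The coefficient of t² is -5.

-5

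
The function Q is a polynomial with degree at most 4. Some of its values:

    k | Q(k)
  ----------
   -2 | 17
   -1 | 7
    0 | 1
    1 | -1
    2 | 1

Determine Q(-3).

31

Write Q(k) = ak^4 + bk³ + ck² + dk + e; the 5 given values yield a linear system in the 5 coefficients.
Solving, the top 2 coefficients vanish, and Q(k) = 2k² - 4k + 1.
Then Q(-3) = 31.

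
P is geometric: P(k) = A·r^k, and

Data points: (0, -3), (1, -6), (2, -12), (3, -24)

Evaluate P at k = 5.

Consecutive ratio: -6/(-3) = 2, and -12/(-6) = 2, so r = 2.
Then A·2^0 = -3 gives A = -3, and P(k) = -3·2^k.
P(5) = -3·2^5 = -96.

-96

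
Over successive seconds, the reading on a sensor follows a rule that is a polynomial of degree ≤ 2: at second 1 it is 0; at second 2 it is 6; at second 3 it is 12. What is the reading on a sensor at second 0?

-6

Write the value at n as g(n).
First differences: 6, 6.
Level-1 differences are constant, so g has degree 1.
Fitting a degree-1 polynomial gives g(n) = 6n - 6.
Then g(0) = -6.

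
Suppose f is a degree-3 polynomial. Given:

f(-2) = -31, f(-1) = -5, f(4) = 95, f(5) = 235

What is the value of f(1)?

-13

Write f(m) = am³ + bm² + cm + d; the 4 given values yield a linear system in the 4 coefficients.
Solving, f(m) = 3m³ - 4m² - 7m - 5.
Then f(1) = -13.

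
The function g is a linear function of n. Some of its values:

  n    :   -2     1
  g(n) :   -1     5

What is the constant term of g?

3

Write g(n) = an + b; the 2 given values yield a linear system in the 2 coefficients.
Solving, g(n) = 2n + 3.
The constant term is g(0) = 3.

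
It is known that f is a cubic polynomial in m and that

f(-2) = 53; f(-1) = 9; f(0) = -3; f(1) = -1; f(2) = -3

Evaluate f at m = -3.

147

First differences: -44, -12, 2, -2. Second differences: 32, 14, -4. Third differences: -18, -18.
Level-3 differences are constant, so f has degree 3.
Fitting a degree-3 polynomial gives f(m) = -3m³ + 7m² - 2m - 3.
Then f(-3) = 147.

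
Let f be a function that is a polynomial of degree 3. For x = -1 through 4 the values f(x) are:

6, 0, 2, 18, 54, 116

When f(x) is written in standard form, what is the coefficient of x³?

1

Write f(x) = ax³ + bx² + cx + d; the 6 given values yield a linear system in the 4 coefficients.
Solving, f(x) = x³ + 4x² - 3x.
The coefficient of x³ is 1.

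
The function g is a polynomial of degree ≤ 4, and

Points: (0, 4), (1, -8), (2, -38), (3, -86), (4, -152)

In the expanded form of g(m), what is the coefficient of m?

First differences: -12, -30, -48, -66. Second differences: -18, -18, -18.
Level-2 differences are constant, so g has degree 2.
Fitting a degree-2 polynomial gives g(m) = -9m² - 3m + 4.
The coefficient of m is -3.

-3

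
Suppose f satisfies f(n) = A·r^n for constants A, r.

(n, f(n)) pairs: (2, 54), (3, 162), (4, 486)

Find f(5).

1458

Consecutive ratio: 162/54 = 3, and 486/162 = 3, so r = 3.
Then A·3^2 = 54 gives A = 6, and f(n) = 6·3^n.
f(5) = 6·3^5 = 1458.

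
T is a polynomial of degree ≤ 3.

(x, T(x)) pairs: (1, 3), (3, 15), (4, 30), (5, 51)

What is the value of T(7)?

111

Write T(x) = ax³ + bx² + cx + d; the 4 given values yield a linear system in the 4 coefficients.
Solving, the leading coefficient vanishes, and T(x) = 3x² - 6x + 6.
Then T(7) = 111.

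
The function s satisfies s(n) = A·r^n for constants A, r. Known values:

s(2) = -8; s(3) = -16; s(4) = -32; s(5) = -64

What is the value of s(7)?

-256

Consecutive ratio: -16/(-8) = 2, and -32/(-16) = 2, so r = 2.
Then A·2^2 = -8 gives A = -2, and s(n) = -2·2^n.
s(7) = -2·2^7 = -256.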